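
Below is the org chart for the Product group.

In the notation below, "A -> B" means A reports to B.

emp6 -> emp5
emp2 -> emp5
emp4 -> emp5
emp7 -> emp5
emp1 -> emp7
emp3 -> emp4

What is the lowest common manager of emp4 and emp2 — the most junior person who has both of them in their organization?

emp5

emp4's chain of managers is emp5. emp2's chain of managers is emp5. The first manager that appears in both chains is emp5.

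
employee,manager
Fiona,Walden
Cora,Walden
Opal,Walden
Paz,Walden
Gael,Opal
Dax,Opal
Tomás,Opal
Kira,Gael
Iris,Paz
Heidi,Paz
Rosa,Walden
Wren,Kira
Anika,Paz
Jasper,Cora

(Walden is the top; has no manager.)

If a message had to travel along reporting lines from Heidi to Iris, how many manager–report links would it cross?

2

Heidi is 1 level below Paz, and Iris is 1 level below Paz (their lowest common manager). The shortest path runs up from Heidi to Paz and back down to Iris: 1 + 1 = 2 links.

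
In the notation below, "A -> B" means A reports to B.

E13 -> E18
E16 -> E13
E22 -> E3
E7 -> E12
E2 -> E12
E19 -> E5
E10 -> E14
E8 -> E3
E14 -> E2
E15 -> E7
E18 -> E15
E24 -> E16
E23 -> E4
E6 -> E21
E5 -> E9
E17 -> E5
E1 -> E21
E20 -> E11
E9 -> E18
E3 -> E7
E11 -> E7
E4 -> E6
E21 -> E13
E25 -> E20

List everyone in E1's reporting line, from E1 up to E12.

E1 -> E21 -> E13 -> E18 -> E15 -> E7 -> E12

E1 reports to E21. E21 reports to E13. E13 reports to E18. E18 reports to E15. E15 reports to E7. E7 reports to E12. E12 is at the top.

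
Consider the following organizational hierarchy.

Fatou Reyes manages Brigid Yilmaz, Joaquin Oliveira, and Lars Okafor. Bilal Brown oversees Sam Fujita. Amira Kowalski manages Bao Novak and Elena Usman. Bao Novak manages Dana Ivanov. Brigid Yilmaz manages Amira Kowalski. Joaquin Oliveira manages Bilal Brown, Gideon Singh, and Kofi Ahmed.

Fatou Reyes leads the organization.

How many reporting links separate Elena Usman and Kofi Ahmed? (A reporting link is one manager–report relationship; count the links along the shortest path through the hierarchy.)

5

Elena Usman is 3 levels below Fatou Reyes, and Kofi Ahmed is 2 levels below Fatou Reyes (their lowest common manager). The shortest path runs up from Elena Usman to Fatou Reyes and back down to Kofi Ahmed: 3 + 2 = 5 links.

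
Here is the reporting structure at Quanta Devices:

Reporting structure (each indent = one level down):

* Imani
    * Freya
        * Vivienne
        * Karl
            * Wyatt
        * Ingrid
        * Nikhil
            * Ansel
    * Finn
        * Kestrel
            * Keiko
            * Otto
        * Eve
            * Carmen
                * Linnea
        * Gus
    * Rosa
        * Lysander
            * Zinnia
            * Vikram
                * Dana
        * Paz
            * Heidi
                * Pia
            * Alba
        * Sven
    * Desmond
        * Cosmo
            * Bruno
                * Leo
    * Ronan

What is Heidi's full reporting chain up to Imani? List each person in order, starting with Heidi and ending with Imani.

Heidi -> Paz -> Rosa -> Imani

Heidi reports to Paz. Paz reports to Rosa. Rosa reports to Imani. Imani is at the top.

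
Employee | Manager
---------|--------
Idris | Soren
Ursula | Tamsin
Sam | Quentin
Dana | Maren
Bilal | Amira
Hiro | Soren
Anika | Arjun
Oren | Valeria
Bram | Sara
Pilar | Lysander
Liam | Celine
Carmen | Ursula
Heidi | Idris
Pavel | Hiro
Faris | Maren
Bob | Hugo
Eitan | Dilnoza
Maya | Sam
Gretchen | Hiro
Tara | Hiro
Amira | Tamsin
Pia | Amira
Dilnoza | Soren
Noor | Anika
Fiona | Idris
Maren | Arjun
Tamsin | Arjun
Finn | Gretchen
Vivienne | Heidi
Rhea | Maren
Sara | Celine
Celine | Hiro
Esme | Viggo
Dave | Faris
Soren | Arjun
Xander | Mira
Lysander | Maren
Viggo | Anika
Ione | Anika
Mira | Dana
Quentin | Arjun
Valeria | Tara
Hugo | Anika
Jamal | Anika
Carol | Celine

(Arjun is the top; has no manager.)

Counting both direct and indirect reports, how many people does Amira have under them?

Amira directly manages Bilal, Pia. Bilal has no reports. Pia has no reports. So Amira's organization is 2 direct reports plus everyone under them: 1 + 1 = 2.

2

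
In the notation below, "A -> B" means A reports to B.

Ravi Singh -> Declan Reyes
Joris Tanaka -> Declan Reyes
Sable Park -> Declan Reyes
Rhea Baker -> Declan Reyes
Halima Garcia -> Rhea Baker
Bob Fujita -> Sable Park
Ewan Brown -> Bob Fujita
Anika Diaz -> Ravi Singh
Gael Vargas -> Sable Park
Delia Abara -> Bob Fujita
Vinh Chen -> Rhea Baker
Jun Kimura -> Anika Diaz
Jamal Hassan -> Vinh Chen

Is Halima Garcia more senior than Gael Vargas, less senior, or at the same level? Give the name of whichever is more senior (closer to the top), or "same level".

Both Halima Garcia and Gael Vargas are 2 levels below Declan Reyes.

same level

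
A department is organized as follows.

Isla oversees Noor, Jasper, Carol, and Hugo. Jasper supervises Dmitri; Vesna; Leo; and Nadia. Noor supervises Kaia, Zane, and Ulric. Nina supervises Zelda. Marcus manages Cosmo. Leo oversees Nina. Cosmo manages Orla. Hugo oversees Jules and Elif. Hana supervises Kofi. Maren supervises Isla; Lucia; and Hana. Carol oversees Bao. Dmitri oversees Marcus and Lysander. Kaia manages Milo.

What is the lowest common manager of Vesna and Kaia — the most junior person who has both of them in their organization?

Vesna's chain of managers is Jasper, Isla, Maren. Kaia's chain of managers is Noor, Isla, Maren. The first manager that appears in both chains is Isla.

Isla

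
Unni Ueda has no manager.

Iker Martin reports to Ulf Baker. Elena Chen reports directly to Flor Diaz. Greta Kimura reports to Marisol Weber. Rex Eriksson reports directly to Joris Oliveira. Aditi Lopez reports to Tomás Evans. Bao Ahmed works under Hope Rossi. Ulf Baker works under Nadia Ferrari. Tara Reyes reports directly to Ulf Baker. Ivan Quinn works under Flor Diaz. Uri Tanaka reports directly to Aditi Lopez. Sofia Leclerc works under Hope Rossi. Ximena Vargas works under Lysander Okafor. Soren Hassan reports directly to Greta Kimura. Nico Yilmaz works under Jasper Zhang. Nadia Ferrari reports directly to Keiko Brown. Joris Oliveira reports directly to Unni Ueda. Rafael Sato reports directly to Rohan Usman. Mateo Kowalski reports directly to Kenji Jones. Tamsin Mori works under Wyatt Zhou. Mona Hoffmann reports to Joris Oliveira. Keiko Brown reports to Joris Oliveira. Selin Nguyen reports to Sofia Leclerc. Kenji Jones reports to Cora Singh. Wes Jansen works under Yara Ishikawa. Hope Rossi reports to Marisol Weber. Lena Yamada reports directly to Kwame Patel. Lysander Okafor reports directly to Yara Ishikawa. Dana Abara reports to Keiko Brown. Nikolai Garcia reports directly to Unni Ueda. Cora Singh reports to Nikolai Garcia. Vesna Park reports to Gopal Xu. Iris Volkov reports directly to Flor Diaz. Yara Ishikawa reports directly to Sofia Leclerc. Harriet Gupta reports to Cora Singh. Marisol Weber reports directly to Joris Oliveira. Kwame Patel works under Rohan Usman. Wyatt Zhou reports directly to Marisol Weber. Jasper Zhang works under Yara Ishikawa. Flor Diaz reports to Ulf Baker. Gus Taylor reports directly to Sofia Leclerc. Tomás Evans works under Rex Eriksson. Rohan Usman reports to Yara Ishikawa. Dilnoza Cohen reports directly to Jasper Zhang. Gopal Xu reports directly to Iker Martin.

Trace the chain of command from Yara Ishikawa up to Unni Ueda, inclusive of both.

Yara Ishikawa reports to Sofia Leclerc. Sofia Leclerc reports to Hope Rossi. Hope Rossi reports to Marisol Weber. Marisol Weber reports to Joris Oliveira. Joris Oliveira reports to Unni Ueda. Unni Ueda is at the top.

Yara Ishikawa -> Sofia Leclerc -> Hope Rossi -> Marisol Weber -> Joris Oliveira -> Unni Ueda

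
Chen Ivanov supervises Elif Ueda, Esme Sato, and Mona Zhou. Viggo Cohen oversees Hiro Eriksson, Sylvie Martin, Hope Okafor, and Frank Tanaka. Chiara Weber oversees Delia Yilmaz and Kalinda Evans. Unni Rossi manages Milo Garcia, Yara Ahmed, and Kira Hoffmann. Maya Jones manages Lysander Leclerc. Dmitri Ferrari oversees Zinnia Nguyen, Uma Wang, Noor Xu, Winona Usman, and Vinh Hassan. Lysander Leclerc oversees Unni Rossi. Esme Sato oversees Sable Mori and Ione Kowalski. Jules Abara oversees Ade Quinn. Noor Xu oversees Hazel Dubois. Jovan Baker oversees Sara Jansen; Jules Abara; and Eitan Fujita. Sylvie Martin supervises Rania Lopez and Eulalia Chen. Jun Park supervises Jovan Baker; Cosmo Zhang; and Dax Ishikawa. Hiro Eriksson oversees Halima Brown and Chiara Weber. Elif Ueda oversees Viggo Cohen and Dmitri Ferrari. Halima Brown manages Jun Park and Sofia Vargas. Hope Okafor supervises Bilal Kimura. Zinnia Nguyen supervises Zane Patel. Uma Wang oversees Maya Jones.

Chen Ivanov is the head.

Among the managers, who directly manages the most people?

Direct-report counts: Chen Ivanov has 3; Esme Sato has 2; Elif Ueda has 2; Viggo Cohen has 4; Hope Okafor has 1; Sylvie Martin has 2; Hiro Eriksson has 2; Chiara Weber has 2; Halima Brown has 2; Jun Park has 3; Jovan Baker has 3; Jules Abara has 1; Dmitri Ferrari has 5; Noor Xu has 1; Uma Wang has 1; Maya Jones has 1; Lysander Leclerc has 1; Unni Rossi has 3; Zinnia Nguyen has 1. The largest is 5, held by Dmitri Ferrari.

Dmitri Ferrari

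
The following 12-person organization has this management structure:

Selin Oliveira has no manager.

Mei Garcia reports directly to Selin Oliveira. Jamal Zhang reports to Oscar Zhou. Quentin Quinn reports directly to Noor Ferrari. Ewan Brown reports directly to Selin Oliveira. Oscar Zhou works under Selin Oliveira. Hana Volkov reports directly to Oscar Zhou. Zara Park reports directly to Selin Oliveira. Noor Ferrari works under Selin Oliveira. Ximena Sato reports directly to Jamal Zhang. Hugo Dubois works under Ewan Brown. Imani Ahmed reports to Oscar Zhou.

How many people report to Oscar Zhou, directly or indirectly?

Oscar Zhou directly manages Imani Ahmed, Jamal Zhang, Hana Volkov. Imani Ahmed has no reports. Under Jamal Zhang: Ximena Sato (1). Hana Volkov has no reports. So Oscar Zhou's organization is 3 direct reports plus everyone under them: 1 + 2 + 1 = 4.

4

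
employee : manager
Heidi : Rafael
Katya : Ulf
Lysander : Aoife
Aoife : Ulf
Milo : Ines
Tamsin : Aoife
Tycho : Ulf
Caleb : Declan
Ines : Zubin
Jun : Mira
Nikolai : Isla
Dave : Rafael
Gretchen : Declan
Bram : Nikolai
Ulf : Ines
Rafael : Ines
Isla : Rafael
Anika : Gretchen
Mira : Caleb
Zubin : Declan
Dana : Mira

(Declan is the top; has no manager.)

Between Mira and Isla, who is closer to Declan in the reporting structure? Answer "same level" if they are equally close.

Mira is 2 levels below Declan; Isla is 4. Mira is higher.

Mira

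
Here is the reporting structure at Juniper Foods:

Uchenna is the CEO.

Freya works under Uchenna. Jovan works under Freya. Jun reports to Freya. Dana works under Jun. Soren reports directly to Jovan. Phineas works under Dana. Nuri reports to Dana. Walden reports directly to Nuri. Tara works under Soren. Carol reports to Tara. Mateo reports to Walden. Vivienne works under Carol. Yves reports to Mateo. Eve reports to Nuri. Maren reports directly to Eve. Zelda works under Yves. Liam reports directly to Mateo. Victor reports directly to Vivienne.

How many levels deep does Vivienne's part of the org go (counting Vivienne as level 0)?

1

The longest chain under Vivienne runs Vivienne → Victor, which is 1 level below Vivienne.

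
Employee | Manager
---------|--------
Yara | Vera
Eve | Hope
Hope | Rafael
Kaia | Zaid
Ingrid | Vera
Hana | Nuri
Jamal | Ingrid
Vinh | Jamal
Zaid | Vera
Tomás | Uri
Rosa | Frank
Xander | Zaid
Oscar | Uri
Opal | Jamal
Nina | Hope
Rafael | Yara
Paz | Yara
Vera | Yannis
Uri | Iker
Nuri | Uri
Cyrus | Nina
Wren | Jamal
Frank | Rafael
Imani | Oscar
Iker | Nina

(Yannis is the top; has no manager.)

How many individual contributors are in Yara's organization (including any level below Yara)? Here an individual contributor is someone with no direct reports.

The people in Yara's organization with no one reporting to them are Paz, Rosa, Eve, Cyrus, Tomás, Imani, Hana. That is 7.

7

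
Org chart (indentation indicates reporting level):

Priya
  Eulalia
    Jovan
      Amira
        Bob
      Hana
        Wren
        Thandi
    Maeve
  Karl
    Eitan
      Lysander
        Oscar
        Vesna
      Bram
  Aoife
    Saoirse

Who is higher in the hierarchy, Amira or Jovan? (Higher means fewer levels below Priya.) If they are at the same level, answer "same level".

Amira is 3 levels below Priya; Jovan is 2. Jovan is higher.

Jovan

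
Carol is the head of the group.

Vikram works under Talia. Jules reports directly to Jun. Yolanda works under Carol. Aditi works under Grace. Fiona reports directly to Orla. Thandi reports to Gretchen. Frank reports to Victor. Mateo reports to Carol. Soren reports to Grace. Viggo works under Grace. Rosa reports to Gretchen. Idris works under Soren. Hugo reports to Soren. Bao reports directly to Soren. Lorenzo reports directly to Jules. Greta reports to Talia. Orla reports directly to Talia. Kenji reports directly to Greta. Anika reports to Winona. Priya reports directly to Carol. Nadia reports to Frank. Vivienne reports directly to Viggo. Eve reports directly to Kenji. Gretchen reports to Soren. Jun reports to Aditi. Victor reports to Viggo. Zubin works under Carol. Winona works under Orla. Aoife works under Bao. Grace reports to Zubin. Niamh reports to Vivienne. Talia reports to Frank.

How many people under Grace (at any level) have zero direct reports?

12

The people in Grace's organization with no one reporting to them are Niamh, Nadia, Vikram, Eve, Fiona, Anika, Aoife, Hugo, Idris, Rosa, Thandi, Lorenzo. That is 12.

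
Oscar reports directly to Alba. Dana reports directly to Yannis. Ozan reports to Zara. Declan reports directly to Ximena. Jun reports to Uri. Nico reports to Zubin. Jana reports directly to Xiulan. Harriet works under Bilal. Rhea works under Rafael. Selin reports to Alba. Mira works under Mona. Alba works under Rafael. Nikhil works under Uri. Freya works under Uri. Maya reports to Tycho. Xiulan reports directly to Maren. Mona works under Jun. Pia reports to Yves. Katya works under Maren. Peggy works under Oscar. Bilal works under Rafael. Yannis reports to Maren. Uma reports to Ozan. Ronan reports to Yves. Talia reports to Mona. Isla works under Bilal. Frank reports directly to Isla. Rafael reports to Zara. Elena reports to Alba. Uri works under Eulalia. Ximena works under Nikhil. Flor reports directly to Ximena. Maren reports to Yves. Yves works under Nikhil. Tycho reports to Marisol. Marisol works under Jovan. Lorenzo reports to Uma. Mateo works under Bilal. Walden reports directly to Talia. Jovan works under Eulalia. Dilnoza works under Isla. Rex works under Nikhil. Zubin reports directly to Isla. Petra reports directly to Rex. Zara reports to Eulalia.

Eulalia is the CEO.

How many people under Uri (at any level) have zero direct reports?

The people in Uri's organization with no one reporting to them are Freya, Mira, Walden, Petra, Flor, Declan, Pia, Ronan, Dana, Katya, Jana. That is 11.

11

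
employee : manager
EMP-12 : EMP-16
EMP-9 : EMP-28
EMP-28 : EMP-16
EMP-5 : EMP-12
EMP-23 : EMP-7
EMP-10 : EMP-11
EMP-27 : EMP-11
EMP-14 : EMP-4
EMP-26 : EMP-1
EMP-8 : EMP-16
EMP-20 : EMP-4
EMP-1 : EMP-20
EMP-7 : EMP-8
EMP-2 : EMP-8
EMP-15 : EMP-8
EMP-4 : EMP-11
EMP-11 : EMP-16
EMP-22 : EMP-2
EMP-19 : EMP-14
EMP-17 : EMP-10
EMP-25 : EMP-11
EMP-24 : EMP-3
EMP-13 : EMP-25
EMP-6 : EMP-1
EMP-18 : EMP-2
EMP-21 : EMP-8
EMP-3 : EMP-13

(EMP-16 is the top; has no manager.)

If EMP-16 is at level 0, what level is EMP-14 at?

3

Chain from EMP-14 up to EMP-16: EMP-14 → EMP-4 → EMP-11 → EMP-16. That is 3 steps up, so EMP-14 is 3 levels below EMP-16.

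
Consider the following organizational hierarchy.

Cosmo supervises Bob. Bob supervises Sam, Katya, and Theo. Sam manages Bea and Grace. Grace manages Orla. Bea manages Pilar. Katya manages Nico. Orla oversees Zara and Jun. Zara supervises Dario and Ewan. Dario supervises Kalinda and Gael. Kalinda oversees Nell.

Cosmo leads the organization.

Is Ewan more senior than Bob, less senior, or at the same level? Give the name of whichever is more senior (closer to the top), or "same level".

Ewan is 6 levels below Cosmo; Bob is 1. Bob is higher.

Bob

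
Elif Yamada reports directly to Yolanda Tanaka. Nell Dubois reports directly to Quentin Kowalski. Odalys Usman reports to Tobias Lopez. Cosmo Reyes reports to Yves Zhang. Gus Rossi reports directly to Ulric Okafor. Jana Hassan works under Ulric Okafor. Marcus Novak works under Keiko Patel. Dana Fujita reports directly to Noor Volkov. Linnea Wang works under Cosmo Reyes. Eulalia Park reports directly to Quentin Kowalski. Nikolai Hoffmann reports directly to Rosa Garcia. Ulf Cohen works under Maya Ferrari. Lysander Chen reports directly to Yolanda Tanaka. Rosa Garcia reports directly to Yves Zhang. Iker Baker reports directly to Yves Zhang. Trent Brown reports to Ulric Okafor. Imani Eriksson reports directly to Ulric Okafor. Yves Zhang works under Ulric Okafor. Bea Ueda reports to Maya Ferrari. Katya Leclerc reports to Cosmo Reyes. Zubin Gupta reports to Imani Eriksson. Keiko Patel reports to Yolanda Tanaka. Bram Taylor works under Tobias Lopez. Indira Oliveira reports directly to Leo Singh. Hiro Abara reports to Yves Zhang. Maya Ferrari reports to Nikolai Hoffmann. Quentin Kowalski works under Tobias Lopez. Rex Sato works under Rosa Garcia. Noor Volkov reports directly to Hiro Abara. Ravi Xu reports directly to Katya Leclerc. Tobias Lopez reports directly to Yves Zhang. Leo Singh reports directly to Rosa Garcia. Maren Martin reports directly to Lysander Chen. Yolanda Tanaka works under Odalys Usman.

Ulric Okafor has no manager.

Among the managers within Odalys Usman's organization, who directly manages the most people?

Direct-report counts within Odalys Usman's organization: Odalys Usman has 1; Yolanda Tanaka has 3; Keiko Patel has 1; Lysander Chen has 1. The largest is 3, held by Yolanda Tanaka.

Yolanda Tanaka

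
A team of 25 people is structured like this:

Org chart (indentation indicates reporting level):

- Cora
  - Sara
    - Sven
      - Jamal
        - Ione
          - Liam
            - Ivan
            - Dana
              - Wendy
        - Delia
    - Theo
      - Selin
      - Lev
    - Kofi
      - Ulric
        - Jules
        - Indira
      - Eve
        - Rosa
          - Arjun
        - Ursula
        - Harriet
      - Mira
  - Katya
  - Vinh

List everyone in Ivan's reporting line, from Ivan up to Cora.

Ivan -> Liam -> Ione -> Jamal -> Sven -> Sara -> Cora

Ivan reports to Liam. Liam reports to Ione. Ione reports to Jamal. Jamal reports to Sven. Sven reports to Sara. Sara reports to Cora. Cora is at the top.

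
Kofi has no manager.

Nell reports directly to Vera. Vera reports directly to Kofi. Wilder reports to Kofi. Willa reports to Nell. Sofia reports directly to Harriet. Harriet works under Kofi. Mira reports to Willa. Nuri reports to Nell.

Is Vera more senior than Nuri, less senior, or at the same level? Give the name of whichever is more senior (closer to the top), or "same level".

Vera

Vera is 1 level below Kofi; Nuri is 3. Vera is higher.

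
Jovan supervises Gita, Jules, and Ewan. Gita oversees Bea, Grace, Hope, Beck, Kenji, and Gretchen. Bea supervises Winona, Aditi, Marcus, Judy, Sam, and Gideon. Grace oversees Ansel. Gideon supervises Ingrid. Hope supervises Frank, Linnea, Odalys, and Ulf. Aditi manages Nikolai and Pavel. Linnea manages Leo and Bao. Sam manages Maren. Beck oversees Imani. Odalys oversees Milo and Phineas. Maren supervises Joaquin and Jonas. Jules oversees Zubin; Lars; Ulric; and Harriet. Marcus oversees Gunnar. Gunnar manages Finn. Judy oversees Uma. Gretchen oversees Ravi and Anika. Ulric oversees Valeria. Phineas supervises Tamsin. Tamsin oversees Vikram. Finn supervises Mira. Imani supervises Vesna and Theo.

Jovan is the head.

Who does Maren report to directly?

Sam

Maren reports directly to Sam.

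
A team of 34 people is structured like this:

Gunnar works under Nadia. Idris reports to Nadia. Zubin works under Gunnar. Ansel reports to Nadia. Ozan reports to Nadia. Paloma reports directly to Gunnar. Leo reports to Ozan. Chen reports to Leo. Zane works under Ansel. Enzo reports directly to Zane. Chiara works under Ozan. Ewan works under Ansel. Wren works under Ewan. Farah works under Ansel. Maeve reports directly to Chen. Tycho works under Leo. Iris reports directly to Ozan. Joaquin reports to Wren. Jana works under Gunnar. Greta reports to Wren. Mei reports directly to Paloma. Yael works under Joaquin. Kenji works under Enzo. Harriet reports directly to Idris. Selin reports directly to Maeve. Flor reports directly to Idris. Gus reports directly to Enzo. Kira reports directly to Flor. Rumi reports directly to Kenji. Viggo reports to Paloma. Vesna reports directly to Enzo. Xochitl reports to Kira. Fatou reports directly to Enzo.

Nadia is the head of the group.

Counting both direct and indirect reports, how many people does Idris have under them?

4

Idris directly manages Harriet, Flor. Harriet has no reports. Under Flor: Kira, Xochitl (2). So Idris's organization is 2 direct reports plus everyone under them: 1 + 3 = 4.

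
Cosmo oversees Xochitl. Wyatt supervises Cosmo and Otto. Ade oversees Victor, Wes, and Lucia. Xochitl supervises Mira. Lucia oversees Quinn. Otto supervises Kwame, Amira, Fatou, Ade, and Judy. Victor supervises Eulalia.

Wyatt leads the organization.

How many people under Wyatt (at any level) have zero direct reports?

8

The people in Wyatt's organization with no one reporting to them are Mira, Amira, Fatou, Kwame, Judy, Quinn, Wes, Eulalia. That is 8.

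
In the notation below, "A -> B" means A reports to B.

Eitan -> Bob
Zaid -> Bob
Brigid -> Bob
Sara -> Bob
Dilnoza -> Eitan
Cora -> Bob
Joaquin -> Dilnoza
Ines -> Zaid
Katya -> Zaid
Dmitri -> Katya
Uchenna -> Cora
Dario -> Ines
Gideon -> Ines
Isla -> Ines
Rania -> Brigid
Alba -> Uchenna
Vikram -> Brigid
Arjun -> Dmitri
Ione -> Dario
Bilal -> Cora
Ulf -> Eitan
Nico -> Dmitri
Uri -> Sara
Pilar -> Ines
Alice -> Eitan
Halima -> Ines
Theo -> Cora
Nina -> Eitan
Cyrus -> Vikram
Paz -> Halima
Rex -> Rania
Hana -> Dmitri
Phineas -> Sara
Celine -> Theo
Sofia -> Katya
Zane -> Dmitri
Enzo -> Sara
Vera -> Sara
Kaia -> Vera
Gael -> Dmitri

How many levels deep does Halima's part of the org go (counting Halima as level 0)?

1

The longest chain under Halima runs Halima → Paz, which is 1 level below Halima.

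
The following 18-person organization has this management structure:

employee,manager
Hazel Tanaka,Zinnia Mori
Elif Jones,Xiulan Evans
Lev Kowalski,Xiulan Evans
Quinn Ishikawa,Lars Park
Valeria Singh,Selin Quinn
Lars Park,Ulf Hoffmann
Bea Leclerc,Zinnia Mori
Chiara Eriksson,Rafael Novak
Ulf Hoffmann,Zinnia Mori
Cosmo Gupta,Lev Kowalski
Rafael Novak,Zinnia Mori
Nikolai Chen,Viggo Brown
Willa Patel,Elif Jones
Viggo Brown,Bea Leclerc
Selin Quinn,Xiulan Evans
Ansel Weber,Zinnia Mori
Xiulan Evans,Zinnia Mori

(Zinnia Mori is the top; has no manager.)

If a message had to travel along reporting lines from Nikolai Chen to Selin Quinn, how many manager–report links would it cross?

Nikolai Chen is 3 levels below Zinnia Mori, and Selin Quinn is 2 levels below Zinnia Mori (their lowest common manager). The shortest path runs up from Nikolai Chen to Zinnia Mori and back down to Selin Quinn: 3 + 2 = 5 links.

5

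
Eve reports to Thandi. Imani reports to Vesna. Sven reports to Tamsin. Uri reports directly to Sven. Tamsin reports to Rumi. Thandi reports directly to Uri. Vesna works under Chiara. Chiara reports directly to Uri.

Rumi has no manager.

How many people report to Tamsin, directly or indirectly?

7

Tamsin directly manages Sven. Under Sven: Uri, Thandi, Eve, Chiara, Vesna, Imani (6). That's 7 in total.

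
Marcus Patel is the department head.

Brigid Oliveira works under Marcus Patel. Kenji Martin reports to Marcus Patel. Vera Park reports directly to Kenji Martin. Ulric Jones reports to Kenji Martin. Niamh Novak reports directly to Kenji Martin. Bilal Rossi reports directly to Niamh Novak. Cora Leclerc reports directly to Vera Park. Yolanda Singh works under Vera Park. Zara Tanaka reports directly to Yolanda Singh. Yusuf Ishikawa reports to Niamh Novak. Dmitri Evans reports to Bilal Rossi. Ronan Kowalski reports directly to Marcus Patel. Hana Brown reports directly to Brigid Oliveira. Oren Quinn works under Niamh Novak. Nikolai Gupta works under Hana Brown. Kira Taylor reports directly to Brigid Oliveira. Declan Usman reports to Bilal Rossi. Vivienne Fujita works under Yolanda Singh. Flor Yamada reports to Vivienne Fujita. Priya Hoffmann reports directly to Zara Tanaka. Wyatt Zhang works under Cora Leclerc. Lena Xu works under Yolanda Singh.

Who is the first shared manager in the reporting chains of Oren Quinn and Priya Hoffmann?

Oren Quinn's chain of managers is Niamh Novak, Kenji Martin, Marcus Patel. Priya Hoffmann's chain of managers is Zara Tanaka, Yolanda Singh, Vera Park, Kenji Martin, Marcus Patel. The first manager that appears in both chains is Kenji Martin.

Kenji Martin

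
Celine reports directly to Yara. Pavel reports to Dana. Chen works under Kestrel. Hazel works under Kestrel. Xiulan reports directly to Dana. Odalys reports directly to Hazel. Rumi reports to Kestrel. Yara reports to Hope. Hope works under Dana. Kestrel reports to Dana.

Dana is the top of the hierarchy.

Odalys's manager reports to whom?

Odalys reports to Hazel, and Hazel reports to Kestrel. So Odalys's skip-level manager is Kestrel.

Kestrel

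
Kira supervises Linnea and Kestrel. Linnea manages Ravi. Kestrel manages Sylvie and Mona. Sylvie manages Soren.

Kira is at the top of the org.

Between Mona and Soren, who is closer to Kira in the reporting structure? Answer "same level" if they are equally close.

Mona is 2 levels below Kira; Soren is 3. Mona is higher.

Mona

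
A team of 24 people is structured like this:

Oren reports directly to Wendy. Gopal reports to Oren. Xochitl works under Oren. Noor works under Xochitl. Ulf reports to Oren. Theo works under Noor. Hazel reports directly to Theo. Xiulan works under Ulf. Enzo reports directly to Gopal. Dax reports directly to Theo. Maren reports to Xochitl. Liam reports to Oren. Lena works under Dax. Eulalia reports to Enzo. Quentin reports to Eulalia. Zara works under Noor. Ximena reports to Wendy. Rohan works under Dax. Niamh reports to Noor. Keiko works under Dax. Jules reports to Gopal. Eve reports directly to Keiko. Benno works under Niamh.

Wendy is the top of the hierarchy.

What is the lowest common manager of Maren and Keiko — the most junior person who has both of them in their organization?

Xochitl

Maren's chain of managers is Xochitl, Oren, Wendy. Keiko's chain of managers is Dax, Theo, Noor, Xochitl, Oren, Wendy. The first manager that appears in both chains is Xochitl.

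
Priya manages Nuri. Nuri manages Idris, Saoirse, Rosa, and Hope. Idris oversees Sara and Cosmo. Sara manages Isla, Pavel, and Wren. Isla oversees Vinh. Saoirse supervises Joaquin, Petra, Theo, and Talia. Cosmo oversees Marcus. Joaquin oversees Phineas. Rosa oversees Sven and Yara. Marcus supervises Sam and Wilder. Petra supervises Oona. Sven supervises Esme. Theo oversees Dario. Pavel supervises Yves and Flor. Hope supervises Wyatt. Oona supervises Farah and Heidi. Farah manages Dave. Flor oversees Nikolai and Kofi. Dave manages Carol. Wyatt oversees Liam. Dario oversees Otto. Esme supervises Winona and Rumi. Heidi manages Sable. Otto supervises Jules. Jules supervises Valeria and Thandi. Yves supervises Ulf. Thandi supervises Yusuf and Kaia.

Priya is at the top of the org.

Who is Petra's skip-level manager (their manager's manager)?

Nuri

Petra reports to Saoirse, and Saoirse reports to Nuri. So Petra's skip-level manager is Nuri.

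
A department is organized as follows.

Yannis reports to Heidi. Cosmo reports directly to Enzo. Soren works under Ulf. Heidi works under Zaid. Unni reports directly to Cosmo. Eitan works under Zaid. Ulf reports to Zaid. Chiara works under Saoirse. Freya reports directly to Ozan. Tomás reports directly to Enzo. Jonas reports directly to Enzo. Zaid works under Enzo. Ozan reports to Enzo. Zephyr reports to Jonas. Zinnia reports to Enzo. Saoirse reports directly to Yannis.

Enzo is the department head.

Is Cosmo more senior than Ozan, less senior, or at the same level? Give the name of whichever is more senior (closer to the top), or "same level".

same level

Both Cosmo and Ozan are 1 level below Enzo.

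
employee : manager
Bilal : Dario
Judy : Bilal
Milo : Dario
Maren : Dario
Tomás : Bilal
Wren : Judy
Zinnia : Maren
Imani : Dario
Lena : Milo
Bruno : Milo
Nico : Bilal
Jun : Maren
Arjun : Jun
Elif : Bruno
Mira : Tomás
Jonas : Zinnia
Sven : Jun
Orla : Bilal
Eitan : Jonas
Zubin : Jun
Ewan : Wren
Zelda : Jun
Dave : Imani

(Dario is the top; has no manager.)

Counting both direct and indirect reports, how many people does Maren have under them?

Maren directly manages Zinnia, Jun. Under Zinnia: Jonas, Eitan (2). Under Jun: Zelda, Zubin, Sven, Arjun (4). So Maren's organization is 2 direct reports plus everyone under them: 3 + 5 = 8.

8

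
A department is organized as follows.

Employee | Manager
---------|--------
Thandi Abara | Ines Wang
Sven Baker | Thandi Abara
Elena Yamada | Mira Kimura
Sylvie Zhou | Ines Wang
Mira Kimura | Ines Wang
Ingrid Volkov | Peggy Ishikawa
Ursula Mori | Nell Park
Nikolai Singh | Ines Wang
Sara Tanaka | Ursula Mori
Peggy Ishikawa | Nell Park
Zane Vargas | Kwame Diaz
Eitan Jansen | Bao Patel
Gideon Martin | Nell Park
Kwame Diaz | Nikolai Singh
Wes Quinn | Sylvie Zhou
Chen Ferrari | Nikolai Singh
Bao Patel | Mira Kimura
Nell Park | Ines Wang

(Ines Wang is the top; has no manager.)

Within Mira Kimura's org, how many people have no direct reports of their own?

The people in Mira Kimura's organization with no one reporting to them are Elena Yamada, Eitan Jansen. That is 2.

2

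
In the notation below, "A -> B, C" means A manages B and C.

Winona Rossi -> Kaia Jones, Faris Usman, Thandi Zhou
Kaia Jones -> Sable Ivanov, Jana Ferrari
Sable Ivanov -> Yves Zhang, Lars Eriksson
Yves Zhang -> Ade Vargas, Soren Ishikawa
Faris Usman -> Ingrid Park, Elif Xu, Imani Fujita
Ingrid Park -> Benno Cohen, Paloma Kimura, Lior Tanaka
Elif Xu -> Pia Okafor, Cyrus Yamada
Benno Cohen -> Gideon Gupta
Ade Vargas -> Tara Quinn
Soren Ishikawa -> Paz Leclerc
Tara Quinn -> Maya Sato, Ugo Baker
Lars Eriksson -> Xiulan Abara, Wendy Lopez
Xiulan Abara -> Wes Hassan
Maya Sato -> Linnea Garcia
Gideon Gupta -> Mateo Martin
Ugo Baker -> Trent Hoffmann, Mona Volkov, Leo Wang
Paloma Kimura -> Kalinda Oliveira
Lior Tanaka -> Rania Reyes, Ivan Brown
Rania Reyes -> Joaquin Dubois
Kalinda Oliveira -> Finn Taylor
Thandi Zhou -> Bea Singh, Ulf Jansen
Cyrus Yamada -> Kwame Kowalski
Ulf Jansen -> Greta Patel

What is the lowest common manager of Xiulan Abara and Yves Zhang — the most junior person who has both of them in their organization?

Sable Ivanov

Xiulan Abara's chain of managers is Lars Eriksson, Sable Ivanov, Kaia Jones, Winona Rossi. Yves Zhang's chain of managers is Sable Ivanov, Kaia Jones, Winona Rossi. The first manager that appears in both chains is Sable Ivanov.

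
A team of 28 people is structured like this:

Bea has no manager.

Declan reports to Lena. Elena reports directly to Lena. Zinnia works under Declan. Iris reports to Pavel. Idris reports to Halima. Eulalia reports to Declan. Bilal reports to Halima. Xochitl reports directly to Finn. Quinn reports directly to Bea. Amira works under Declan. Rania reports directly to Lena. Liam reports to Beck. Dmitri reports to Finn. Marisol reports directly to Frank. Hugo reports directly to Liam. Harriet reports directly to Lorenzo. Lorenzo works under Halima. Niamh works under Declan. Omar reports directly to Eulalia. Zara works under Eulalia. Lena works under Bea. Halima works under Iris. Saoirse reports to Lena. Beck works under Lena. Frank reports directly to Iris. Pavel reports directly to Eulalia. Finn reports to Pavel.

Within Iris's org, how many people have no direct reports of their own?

The people in Iris's organization with no one reporting to them are Bilal, Idris, Harriet, Marisol. That is 4.

4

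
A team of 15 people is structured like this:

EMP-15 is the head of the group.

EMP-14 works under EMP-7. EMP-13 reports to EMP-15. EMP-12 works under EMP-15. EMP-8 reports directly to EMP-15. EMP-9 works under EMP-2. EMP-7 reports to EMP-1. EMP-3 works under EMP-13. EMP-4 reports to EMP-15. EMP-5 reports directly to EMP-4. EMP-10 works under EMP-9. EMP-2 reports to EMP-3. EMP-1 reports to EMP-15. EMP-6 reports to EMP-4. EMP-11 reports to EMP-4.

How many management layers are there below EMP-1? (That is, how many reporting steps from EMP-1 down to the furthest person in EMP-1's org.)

2

The longest chain under EMP-1 runs EMP-1 → EMP-7 → EMP-14, which is 2 levels below EMP-1.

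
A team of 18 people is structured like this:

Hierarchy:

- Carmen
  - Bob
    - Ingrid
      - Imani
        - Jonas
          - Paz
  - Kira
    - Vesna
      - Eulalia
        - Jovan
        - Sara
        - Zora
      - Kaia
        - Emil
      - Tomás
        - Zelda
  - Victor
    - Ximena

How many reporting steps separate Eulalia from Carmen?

3

Chain from Eulalia up to Carmen: Eulalia → Vesna → Kira → Carmen. That is 3 steps up, so Eulalia is 3 levels below Carmen.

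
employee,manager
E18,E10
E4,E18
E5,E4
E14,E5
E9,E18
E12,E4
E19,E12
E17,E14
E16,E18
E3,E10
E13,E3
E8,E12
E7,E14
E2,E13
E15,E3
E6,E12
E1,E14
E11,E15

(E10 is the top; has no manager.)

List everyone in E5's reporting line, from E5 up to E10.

E5 reports to E4. E4 reports to E18. E18 reports to E10. E10 is at the top.

E5 -> E4 -> E18 -> E10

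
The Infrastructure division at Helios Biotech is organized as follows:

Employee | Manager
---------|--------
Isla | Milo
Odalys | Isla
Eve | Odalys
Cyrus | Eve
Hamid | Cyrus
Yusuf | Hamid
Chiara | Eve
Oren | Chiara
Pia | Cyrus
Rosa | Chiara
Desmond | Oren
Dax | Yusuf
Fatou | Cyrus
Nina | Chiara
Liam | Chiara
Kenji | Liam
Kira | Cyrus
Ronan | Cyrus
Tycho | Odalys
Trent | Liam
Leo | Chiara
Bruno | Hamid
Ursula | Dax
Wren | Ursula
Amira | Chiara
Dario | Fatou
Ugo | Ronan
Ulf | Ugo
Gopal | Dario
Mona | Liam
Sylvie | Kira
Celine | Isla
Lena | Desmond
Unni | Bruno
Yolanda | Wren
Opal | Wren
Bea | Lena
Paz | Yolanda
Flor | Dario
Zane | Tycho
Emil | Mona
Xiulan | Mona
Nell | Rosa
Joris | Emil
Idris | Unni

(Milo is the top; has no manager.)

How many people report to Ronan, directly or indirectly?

Ronan directly manages Ugo. Under Ugo: Ulf (1). That's 2 in total.

2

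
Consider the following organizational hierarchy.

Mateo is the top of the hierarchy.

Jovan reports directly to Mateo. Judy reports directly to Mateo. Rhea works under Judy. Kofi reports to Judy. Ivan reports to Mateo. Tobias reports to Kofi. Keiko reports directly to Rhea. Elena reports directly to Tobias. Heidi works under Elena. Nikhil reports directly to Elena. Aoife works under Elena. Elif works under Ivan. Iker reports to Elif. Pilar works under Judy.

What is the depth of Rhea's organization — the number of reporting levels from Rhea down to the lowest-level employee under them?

1

The longest chain under Rhea runs Rhea → Keiko, which is 1 level below Rhea.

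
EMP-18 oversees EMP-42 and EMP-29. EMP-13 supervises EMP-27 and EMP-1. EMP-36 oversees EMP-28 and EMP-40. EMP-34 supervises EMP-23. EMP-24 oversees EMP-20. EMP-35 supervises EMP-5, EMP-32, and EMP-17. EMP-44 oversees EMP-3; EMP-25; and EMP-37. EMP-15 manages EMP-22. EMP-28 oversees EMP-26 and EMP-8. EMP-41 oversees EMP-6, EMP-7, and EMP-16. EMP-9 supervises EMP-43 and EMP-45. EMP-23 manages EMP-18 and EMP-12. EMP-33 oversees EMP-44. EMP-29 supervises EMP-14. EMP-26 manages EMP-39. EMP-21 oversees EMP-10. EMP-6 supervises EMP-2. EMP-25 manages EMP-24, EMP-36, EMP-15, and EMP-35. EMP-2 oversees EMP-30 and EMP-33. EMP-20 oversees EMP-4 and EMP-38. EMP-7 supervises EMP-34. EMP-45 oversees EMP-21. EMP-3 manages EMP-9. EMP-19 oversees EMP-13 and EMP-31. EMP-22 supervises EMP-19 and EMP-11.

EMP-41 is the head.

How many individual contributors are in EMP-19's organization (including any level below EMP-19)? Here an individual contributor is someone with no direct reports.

3

The people in EMP-19's organization with no one reporting to them are EMP-31, EMP-27, EMP-1. That is 3.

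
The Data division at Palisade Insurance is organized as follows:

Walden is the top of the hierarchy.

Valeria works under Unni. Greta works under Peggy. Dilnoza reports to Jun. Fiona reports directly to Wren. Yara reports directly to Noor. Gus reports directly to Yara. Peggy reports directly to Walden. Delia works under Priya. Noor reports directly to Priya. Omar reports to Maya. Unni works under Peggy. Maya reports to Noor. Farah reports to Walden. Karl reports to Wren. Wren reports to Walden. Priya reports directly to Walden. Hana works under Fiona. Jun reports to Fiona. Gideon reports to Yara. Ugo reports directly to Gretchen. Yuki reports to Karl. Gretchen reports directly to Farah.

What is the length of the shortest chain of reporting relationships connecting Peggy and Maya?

Peggy is 1 level below Walden, and Maya is 3 levels below Walden (their lowest common manager). The shortest path runs up from Peggy to Walden and back down to Maya: 1 + 3 = 4 links.

4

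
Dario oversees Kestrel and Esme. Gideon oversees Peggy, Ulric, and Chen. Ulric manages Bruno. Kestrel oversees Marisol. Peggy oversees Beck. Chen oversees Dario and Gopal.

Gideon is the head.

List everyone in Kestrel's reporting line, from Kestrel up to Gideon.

Kestrel -> Dario -> Chen -> Gideon

Kestrel reports to Dario. Dario reports to Chen. Chen reports to Gideon. Gideon is at the top.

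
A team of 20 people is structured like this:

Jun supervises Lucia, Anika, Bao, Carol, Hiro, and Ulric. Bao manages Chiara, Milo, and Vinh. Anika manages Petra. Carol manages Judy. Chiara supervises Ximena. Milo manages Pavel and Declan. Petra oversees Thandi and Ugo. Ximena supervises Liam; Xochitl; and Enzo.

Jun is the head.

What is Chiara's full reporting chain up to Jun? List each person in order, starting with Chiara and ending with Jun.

Chiara -> Bao -> Jun

Chiara reports to Bao. Bao reports to Jun. Jun is at the top.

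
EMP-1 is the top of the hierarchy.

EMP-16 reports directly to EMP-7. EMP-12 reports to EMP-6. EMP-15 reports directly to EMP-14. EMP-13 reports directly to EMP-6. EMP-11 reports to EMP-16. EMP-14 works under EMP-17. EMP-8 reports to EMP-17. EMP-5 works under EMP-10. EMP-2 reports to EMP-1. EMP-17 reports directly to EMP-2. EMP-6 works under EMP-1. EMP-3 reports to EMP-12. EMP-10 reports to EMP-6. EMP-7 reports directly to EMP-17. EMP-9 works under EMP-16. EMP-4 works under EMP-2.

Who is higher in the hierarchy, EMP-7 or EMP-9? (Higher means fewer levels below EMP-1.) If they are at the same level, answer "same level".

EMP-7

EMP-7 is 3 levels below EMP-1; EMP-9 is 5. EMP-7 is higher.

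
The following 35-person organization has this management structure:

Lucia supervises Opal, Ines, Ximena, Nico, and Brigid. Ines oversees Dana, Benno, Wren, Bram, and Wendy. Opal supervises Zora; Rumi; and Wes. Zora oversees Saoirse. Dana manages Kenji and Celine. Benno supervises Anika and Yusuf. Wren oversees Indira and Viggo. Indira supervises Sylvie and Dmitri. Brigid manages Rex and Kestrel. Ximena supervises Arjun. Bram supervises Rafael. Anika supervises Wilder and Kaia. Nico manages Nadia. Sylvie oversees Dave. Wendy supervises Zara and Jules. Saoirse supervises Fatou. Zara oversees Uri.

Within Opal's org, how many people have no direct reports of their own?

The people in Opal's organization with no one reporting to them are Wes, Rumi, Fatou. That is 3.

3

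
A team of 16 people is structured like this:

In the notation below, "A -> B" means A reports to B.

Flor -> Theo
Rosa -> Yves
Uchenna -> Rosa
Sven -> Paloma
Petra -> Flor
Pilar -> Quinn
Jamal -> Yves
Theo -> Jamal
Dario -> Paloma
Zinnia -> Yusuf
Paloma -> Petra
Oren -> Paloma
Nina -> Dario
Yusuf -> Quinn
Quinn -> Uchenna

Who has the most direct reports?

Paloma

Direct-report counts: Yves has 2; Rosa has 1; Uchenna has 1; Quinn has 2; Yusuf has 1; Jamal has 1; Theo has 1; Flor has 1; Petra has 1; Paloma has 3; Dario has 1. The largest is 3, held by Paloma.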